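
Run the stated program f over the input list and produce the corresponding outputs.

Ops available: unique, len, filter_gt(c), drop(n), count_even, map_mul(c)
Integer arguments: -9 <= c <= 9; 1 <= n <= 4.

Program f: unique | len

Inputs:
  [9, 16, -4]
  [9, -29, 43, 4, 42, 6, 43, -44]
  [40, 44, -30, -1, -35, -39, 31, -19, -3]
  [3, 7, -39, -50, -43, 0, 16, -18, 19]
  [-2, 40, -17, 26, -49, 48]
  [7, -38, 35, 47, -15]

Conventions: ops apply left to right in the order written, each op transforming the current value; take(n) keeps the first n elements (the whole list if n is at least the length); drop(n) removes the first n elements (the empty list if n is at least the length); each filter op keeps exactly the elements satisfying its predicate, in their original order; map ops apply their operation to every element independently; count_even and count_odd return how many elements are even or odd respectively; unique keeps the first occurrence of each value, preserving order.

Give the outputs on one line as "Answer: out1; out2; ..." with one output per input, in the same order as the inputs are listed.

Execution, op by op:
  [9, 16, -4] -> [9, 16, -4] -> 3
  [9, -29, 43, 4, 42, 6, 43, -44] -> [9, -29, 43, 4, 42, 6, -44] -> 7
  [40, 44, -30, -1, -35, -39, 31, -19, -3] -> [40, 44, -30, -1, -35, -39, 31, -19, -3] -> 9
  [3, 7, -39, -50, -43, 0, 16, -18, 19] -> [3, 7, -39, -50, -43, 0, 16, -18, 19] -> 9
  [-2, 40, -17, 26, -49, 48] -> [-2, 40, -17, 26, -49, 48] -> 6
  [7, -38, 35, 47, -15] -> [7, -38, 35, 47, -15] -> 5

3; 7; 9; 9; 6; 5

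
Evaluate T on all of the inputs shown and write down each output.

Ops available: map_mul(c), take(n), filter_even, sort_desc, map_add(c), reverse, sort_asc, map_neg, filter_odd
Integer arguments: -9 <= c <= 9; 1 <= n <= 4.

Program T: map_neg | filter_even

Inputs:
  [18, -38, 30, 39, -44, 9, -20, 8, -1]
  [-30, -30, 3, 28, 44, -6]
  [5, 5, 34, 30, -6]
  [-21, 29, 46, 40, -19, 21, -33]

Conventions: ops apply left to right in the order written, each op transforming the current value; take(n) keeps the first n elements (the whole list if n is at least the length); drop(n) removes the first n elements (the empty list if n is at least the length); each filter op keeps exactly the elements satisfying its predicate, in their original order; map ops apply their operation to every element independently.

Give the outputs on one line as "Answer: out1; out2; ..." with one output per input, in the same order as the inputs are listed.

[-18, 38, -30, 44, 20, -8]; [30, 30, -28, -44, 6]; [-34, -30, 6]; [-46, -40]

Execution, op by op:
  [18, -38, 30, 39, -44, 9, -20, 8, -1] -> [-18, 38, -30, -39, 44, -9, 20, -8, 1] -> [-18, 38, -30, 44, 20, -8]
  [-30, -30, 3, 28, 44, -6] -> [30, 30, -3, -28, -44, 6] -> [30, 30, -28, -44, 6]
  [5, 5, 34, 30, -6] -> [-5, -5, -34, -30, 6] -> [-34, -30, 6]
  [-21, 29, 46, 40, -19, 21, -33] -> [21, -29, -46, -40, 19, -21, 33] -> [-46, -40]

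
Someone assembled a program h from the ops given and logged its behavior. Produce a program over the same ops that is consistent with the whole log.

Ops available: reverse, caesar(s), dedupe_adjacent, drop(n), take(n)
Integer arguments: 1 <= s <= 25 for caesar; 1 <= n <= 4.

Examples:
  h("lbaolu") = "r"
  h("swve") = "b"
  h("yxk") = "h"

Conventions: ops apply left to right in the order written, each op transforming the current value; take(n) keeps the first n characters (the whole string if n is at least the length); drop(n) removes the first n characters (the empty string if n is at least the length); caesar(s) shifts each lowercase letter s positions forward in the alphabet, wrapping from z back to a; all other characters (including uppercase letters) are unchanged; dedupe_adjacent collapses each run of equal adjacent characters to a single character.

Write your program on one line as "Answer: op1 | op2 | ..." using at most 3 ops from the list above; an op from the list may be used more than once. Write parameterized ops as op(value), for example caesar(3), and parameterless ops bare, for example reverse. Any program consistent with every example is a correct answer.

reverse | caesar(23) | take(1)

Check, running the answer program on each example:
  "lbaolu" -> "uloabl" -> "rilxyi" -> "r"
  "swve" -> "evws" -> "bstp" -> "b"
  "yxk" -> "kxy" -> "huv" -> "h"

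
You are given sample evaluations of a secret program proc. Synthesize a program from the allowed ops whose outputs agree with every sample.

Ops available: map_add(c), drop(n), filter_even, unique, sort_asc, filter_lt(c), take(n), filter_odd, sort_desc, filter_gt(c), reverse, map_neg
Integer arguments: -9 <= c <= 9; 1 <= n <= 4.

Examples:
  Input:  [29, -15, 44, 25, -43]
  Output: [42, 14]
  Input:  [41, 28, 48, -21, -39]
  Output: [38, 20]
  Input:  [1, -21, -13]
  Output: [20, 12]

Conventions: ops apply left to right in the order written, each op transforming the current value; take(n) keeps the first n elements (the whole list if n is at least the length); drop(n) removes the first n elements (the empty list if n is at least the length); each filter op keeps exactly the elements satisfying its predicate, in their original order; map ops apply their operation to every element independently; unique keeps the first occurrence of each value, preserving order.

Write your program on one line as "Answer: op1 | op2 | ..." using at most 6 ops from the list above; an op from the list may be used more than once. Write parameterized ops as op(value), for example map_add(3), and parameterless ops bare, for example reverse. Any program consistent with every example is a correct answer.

map_neg | map_add(7) | map_add(-8) | filter_gt(7) | sort_desc

Check, running the answer program on each example:
  [29, -15, 44, 25, -43] -> [-29, 15, -44, -25, 43] -> [-22, 22, -37, -18, 50] -> [-30, 14, -45, -26, 42] -> [14, 42] -> [42, 14]
  [41, 28, 48, -21, -39] -> [-41, -28, -48, 21, 39] -> [-34, -21, -41, 28, 46] -> [-42, -29, -49, 20, 38] -> [20, 38] -> [38, 20]
  [1, -21, -13] -> [-1, 21, 13] -> [6, 28, 20] -> [-2, 20, 12] -> [20, 12] -> [20, 12]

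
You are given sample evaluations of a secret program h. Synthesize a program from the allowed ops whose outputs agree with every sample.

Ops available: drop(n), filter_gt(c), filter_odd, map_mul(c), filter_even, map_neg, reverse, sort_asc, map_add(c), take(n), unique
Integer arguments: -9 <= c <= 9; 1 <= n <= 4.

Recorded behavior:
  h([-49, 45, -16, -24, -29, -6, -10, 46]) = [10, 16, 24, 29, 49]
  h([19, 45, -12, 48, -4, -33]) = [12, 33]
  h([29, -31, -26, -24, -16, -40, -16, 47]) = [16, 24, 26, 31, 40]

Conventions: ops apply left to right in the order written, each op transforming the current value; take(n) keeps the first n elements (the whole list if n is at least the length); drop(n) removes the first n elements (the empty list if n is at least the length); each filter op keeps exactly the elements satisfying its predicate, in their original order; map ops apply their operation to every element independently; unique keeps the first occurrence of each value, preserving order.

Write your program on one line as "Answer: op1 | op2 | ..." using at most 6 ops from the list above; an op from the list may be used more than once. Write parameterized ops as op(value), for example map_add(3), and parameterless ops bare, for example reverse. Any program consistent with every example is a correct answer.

map_neg | reverse | sort_asc | filter_gt(7) | unique

Check, running the answer program on each example:
  [-49, 45, -16, -24, -29, -6, -10, 46] -> [49, -45, 16, 24, 29, 6, 10, -46] -> [-46, 10, 6, 29, 24, 16, -45, 49] -> [-46, -45, 6, 10, 16, 24, 29, 49] -> [10, 16, 24, 29, 49] -> [10, 16, 24, 29, 49]
  [19, 45, -12, 48, -4, -33] -> [-19, -45, 12, -48, 4, 33] -> [33, 4, -48, 12, -45, -19] -> [-48, -45, -19, 4, 12, 33] -> [12, 33] -> [12, 33]
  [29, -31, -26, -24, -16, -40, -16, 47] -> [-29, 31, 26, 24, 16, 40, 16, -47] -> [-47, 16, 40, 16, 24, 26, 31, -29] -> [-47, -29, 16, 16, 24, 26, 31, 40] -> [16, 16, 24, 26, 31, 40] -> [16, 24, 26, 31, 40]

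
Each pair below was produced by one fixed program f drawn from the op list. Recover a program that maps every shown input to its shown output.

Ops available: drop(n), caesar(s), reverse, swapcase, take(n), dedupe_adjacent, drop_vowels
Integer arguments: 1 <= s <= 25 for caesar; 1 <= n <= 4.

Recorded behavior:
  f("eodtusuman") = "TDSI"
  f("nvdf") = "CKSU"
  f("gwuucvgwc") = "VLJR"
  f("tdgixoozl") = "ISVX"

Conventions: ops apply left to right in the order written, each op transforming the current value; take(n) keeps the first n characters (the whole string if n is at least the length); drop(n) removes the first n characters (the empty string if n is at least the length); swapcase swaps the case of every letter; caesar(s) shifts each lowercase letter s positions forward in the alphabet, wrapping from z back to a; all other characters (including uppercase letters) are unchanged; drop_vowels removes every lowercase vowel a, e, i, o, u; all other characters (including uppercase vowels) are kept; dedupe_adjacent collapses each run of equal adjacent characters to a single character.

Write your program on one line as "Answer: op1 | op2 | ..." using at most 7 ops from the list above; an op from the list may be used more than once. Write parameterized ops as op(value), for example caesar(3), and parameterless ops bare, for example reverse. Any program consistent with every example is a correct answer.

caesar(15) | reverse | dedupe_adjacent | swapcase | reverse | take(4)

Check, running the answer program on each example:
  "eodtusuman" -> "tdsijhjbpc" -> "cpbjhjisdt" -> "cpbjhjisdt" -> "CPBJHJISDT" -> "TDSIJHJBPC" -> "TDSI"
  "nvdf" -> "cksu" -> "uskc" -> "uskc" -> "USKC" -> "CKSU" -> "CKSU"
  "gwuucvgwc" -> "vljjrkvlr" -> "rlvkrjjlv" -> "rlvkrjlv" -> "RLVKRJLV" -> "VLJRKVLR" -> "VLJR"
  "tdgixoozl" -> "isvxmddoa" -> "aoddmxvsi" -> "aodmxvsi" -> "AODMXVSI" -> "ISVXMDOA" -> "ISVX"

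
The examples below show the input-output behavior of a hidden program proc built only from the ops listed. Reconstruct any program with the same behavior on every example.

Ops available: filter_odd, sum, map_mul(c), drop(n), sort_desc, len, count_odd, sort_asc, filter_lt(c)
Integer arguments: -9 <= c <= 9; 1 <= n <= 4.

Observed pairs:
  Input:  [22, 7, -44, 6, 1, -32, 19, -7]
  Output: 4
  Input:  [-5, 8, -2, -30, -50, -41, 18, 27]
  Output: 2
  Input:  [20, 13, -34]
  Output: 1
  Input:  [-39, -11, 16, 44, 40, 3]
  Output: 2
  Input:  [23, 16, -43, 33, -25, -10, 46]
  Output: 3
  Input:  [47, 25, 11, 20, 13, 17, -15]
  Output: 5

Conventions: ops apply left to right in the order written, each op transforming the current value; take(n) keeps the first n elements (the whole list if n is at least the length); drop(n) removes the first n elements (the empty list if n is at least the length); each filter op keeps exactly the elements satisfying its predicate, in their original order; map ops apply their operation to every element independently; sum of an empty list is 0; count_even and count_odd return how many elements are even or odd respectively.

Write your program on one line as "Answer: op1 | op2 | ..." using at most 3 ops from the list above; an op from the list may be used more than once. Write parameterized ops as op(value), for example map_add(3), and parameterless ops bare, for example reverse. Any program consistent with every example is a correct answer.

drop(1) | sort_asc | count_odd

Check, running the answer program on each example:
  [22, 7, -44, 6, 1, -32, 19, -7] -> [7, -44, 6, 1, -32, 19, -7] -> [-44, -32, -7, 1, 6, 7, 19] -> 4
  [-5, 8, -2, -30, -50, -41, 18, 27] -> [8, -2, -30, -50, -41, 18, 27] -> [-50, -41, -30, -2, 8, 18, 27] -> 2
  [20, 13, -34] -> [13, -34] -> [-34, 13] -> 1
  [-39, -11, 16, 44, 40, 3] -> [-11, 16, 44, 40, 3] -> [-11, 3, 16, 40, 44] -> 2
  [23, 16, -43, 33, -25, -10, 46] -> [16, -43, 33, -25, -10, 46] -> [-43, -25, -10, 16, 33, 46] -> 3
  [47, 25, 11, 20, 13, 17, -15] -> [25, 11, 20, 13, 17, -15] -> [-15, 11, 13, 17, 20, 25] -> 5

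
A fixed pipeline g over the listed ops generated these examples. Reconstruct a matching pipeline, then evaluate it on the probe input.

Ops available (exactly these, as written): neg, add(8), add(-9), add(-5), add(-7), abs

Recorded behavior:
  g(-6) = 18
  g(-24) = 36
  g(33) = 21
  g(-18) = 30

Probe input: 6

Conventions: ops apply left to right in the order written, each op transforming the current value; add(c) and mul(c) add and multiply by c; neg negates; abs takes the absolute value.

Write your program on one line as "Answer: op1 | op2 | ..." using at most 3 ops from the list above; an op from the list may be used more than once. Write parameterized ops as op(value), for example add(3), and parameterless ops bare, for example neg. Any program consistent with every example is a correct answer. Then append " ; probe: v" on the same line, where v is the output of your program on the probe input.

add(-7) | add(-5) | abs ; probe: 6

Check, running the answer program on each example:
  -6 -> -13 -> -18 -> 18
  -24 -> -31 -> -36 -> 36
  33 -> 26 -> 21 -> 21
  -18 -> -25 -> -30 -> 30
  probe: 6 -> -1 -> -6 -> 6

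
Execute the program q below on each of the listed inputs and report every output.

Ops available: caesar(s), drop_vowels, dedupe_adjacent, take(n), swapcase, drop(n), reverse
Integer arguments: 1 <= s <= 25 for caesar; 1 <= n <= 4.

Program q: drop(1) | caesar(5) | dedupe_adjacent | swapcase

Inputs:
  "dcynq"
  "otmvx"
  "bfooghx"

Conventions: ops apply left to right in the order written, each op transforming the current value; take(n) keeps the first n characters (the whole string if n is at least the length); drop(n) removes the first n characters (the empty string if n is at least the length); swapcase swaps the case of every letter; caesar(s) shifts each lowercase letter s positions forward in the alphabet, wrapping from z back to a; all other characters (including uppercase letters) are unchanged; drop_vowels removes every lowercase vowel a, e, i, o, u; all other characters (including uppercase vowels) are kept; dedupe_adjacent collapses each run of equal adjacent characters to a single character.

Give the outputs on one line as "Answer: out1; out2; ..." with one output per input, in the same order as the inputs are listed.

Execution, op by op:
  "dcynq" -> "cynq" -> "hdsv" -> "hdsv" -> "HDSV"
  "otmvx" -> "tmvx" -> "yrac" -> "yrac" -> "YRAC"
  "bfooghx" -> "fooghx" -> "kttlmc" -> "ktlmc" -> "KTLMC"

"HDSV"; "YRAC"; "KTLMC"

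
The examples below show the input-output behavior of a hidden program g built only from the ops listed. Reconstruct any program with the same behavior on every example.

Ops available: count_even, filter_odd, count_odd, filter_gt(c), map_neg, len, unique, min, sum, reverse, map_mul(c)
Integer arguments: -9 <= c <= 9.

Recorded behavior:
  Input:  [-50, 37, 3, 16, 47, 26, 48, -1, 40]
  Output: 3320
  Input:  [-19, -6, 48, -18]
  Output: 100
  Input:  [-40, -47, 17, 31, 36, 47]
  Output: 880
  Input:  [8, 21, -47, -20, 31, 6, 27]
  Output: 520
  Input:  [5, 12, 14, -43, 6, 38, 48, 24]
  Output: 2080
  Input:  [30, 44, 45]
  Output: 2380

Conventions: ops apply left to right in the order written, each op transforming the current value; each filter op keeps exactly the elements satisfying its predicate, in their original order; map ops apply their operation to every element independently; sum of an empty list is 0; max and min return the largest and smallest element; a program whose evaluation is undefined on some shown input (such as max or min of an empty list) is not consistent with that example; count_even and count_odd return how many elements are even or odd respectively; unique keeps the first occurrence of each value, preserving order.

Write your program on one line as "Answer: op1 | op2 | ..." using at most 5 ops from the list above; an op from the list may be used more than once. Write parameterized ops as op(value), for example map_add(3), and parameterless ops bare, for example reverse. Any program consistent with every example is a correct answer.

map_mul(4) | map_mul(5) | reverse | sum

Check, running the answer program on each example:
  [-50, 37, 3, 16, 47, 26, 48, -1, 40] -> [-200, 148, 12, 64, 188, 104, 192, -4, 160] -> [-1000, 740, 60, 320, 940, 520, 960, -20, 800] -> [800, -20, 960, 520, 940, 320, 60, 740, -1000] -> 3320
  [-19, -6, 48, -18] -> [-76, -24, 192, -72] -> [-380, -120, 960, -360] -> [-360, 960, -120, -380] -> 100
  [-40, -47, 17, 31, 36, 47] -> [-160, -188, 68, 124, 144, 188] -> [-800, -940, 340, 620, 720, 940] -> [940, 720, 620, 340, -940, -800] -> 880
  [8, 21, -47, -20, 31, 6, 27] -> [32, 84, -188, -80, 124, 24, 108] -> [160, 420, -940, -400, 620, 120, 540] -> [540, 120, 620, -400, -940, 420, 160] -> 520
  [5, 12, 14, -43, 6, 38, 48, 24] -> [20, 48, 56, -172, 24, 152, 192, 96] -> [100, 240, 280, -860, 120, 760, 960, 480] -> [480, 960, 760, 120, -860, 280, 240, 100] -> 2080
  [30, 44, 45] -> [120, 176, 180] -> [600, 880, 900] -> [900, 880, 600] -> 2380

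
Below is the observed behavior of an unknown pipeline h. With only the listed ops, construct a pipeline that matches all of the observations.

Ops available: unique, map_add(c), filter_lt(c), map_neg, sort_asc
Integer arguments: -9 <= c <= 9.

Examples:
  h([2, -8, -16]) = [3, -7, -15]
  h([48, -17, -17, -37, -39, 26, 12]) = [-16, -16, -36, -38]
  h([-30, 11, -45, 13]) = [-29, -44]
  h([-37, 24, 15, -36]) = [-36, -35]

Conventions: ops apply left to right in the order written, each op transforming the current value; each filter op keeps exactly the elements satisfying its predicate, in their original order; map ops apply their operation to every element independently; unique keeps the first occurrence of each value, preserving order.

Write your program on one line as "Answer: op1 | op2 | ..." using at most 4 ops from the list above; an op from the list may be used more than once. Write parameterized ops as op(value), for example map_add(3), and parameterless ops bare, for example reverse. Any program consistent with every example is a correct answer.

map_add(-4) | filter_lt(1) | map_add(-3) | map_add(8)

Check, running the answer program on each example:
  [2, -8, -16] -> [-2, -12, -20] -> [-2, -12, -20] -> [-5, -15, -23] -> [3, -7, -15]
  [48, -17, -17, -37, -39, 26, 12] -> [44, -21, -21, -41, -43, 22, 8] -> [-21, -21, -41, -43] -> [-24, -24, -44, -46] -> [-16, -16, -36, -38]
  [-30, 11, -45, 13] -> [-34, 7, -49, 9] -> [-34, -49] -> [-37, -52] -> [-29, -44]
  [-37, 24, 15, -36] -> [-41, 20, 11, -40] -> [-41, -40] -> [-44, -43] -> [-36, -35]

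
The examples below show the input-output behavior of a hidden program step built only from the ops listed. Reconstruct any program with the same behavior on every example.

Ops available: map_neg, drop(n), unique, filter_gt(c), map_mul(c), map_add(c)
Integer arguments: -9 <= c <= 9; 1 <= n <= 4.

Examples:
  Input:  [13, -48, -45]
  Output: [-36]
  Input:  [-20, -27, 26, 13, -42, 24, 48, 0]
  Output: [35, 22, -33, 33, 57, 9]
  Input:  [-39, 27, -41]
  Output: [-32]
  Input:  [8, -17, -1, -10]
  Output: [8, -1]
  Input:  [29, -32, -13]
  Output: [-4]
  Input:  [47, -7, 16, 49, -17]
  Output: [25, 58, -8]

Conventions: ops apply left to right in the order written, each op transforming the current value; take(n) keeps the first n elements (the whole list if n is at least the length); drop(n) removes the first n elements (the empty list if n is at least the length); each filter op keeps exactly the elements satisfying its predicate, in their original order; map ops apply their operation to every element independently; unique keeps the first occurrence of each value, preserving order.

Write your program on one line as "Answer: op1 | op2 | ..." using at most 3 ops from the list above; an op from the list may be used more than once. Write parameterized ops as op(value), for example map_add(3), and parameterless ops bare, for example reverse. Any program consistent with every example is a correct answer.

drop(2) | map_add(9)

Check, running the answer program on each example:
  [13, -48, -45] -> [-45] -> [-36]
  [-20, -27, 26, 13, -42, 24, 48, 0] -> [26, 13, -42, 24, 48, 0] -> [35, 22, -33, 33, 57, 9]
  [-39, 27, -41] -> [-41] -> [-32]
  [8, -17, -1, -10] -> [-1, -10] -> [8, -1]
  [29, -32, -13] -> [-13] -> [-4]
  [47, -7, 16, 49, -17] -> [16, 49, -17] -> [25, 58, -8]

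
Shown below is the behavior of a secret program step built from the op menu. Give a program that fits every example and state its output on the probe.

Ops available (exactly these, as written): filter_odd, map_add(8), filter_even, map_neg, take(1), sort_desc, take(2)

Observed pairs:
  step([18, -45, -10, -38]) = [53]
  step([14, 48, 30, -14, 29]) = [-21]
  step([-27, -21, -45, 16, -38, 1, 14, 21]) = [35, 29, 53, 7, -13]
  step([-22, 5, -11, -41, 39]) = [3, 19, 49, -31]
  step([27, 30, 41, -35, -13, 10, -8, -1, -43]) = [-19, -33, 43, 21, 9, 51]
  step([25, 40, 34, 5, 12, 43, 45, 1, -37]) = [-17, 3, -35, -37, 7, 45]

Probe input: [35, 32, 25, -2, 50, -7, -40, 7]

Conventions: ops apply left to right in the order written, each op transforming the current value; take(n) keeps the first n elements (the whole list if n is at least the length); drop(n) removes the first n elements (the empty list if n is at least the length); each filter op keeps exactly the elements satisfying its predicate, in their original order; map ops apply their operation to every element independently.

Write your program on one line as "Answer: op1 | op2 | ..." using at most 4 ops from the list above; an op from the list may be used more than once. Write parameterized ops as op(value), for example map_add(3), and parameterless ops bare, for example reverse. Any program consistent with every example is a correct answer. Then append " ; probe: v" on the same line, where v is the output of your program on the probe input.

map_neg | map_add(8) | filter_odd ; probe: [-27, -17, 15, 1]

Check, running the answer program on each example:
  [18, -45, -10, -38] -> [-18, 45, 10, 38] -> [-10, 53, 18, 46] -> [53]
  [14, 48, 30, -14, 29] -> [-14, -48, -30, 14, -29] -> [-6, -40, -22, 22, -21] -> [-21]
  [-27, -21, -45, 16, -38, 1, 14, 21] -> [27, 21, 45, -16, 38, -1, -14, -21] -> [35, 29, 53, -8, 46, 7, -6, -13] -> [35, 29, 53, 7, -13]
  [-22, 5, -11, -41, 39] -> [22, -5, 11, 41, -39] -> [30, 3, 19, 49, -31] -> [3, 19, 49, -31]
  [27, 30, 41, -35, -13, 10, -8, -1, -43] -> [-27, -30, -41, 35, 13, -10, 8, 1, 43] -> [-19, -22, -33, 43, 21, -2, 16, 9, 51] -> [-19, -33, 43, 21, 9, 51]
  [25, 40, 34, 5, 12, 43, 45, 1, -37] -> [-25, -40, -34, -5, -12, -43, -45, -1, 37] -> [-17, -32, -26, 3, -4, -35, -37, 7, 45] -> [-17, 3, -35, -37, 7, 45]
  probe: [35, 32, 25, -2, 50, -7, -40, 7] -> [-35, -32, -25, 2, -50, 7, 40, -7] -> [-27, -24, -17, 10, -42, 15, 48, 1] -> [-27, -17, 15, 1]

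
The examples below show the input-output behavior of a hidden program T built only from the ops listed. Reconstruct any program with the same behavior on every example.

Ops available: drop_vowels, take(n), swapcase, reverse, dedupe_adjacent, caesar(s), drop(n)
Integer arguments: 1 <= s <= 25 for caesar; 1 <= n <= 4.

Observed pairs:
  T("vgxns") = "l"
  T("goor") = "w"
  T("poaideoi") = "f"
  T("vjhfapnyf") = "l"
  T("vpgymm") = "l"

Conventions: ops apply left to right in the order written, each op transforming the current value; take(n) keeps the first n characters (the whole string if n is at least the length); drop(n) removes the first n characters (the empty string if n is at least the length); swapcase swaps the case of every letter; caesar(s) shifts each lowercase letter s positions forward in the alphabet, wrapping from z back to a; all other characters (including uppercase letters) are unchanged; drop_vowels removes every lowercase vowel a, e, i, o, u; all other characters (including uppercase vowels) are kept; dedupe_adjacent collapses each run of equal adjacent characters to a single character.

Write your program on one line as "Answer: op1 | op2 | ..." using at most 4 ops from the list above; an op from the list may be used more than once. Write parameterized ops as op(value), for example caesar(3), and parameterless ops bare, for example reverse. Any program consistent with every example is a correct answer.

dedupe_adjacent | take(2) | caesar(16) | take(1)

Check, running the answer program on each example:
  "vgxns" -> "vgxns" -> "vg" -> "lw" -> "l"
  "goor" -> "gor" -> "go" -> "we" -> "w"
  "poaideoi" -> "poaideoi" -> "po" -> "fe" -> "f"
  "vjhfapnyf" -> "vjhfapnyf" -> "vj" -> "lz" -> "l"
  "vpgymm" -> "vpgym" -> "vp" -> "lf" -> "l"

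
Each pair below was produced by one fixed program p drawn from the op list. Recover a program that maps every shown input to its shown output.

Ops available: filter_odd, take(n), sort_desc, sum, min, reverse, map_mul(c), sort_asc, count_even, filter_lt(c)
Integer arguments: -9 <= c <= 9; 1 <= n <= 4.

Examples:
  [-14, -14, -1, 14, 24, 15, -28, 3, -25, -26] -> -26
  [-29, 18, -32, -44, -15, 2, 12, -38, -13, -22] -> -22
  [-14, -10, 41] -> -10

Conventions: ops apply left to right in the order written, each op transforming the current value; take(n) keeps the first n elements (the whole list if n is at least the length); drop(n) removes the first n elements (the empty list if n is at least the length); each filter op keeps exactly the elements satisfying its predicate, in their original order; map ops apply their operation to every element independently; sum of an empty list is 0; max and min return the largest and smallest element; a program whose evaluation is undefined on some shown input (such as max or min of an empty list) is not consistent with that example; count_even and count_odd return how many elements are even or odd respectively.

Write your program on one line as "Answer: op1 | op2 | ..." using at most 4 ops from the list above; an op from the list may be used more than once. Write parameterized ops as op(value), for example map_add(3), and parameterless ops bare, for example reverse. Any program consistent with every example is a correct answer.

filter_lt(5) | reverse | take(1) | min

Check, running the answer program on each example:
  [-14, -14, -1, 14, 24, 15, -28, 3, -25, -26] -> [-14, -14, -1, -28, 3, -25, -26] -> [-26, -25, 3, -28, -1, -14, -14] -> [-26] -> -26
  [-29, 18, -32, -44, -15, 2, 12, -38, -13, -22] -> [-29, -32, -44, -15, 2, -38, -13, -22] -> [-22, -13, -38, 2, -15, -44, -32, -29] -> [-22] -> -22
  [-14, -10, 41] -> [-14, -10] -> [-10, -14] -> [-10] -> -10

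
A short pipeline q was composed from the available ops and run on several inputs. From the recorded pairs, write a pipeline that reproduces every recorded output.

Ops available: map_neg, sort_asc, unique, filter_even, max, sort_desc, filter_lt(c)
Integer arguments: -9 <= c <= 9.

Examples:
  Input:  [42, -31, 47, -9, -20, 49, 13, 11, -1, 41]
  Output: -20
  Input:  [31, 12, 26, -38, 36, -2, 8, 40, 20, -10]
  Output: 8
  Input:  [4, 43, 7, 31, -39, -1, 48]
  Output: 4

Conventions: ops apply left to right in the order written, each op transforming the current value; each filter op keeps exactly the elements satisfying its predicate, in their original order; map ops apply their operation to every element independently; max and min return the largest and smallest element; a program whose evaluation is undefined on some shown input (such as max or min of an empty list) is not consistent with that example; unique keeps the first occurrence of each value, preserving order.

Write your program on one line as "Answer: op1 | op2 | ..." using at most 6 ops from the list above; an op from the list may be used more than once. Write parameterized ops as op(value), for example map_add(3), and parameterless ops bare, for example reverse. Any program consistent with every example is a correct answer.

filter_lt(9) | map_neg | filter_even | map_neg | max

Check, running the answer program on each example:
  [42, -31, 47, -9, -20, 49, 13, 11, -1, 41] -> [-31, -9, -20, -1] -> [31, 9, 20, 1] -> [20] -> [-20] -> -20
  [31, 12, 26, -38, 36, -2, 8, 40, 20, -10] -> [-38, -2, 8, -10] -> [38, 2, -8, 10] -> [38, 2, -8, 10] -> [-38, -2, 8, -10] -> 8
  [4, 43, 7, 31, -39, -1, 48] -> [4, 7, -39, -1] -> [-4, -7, 39, 1] -> [-4] -> [4] -> 4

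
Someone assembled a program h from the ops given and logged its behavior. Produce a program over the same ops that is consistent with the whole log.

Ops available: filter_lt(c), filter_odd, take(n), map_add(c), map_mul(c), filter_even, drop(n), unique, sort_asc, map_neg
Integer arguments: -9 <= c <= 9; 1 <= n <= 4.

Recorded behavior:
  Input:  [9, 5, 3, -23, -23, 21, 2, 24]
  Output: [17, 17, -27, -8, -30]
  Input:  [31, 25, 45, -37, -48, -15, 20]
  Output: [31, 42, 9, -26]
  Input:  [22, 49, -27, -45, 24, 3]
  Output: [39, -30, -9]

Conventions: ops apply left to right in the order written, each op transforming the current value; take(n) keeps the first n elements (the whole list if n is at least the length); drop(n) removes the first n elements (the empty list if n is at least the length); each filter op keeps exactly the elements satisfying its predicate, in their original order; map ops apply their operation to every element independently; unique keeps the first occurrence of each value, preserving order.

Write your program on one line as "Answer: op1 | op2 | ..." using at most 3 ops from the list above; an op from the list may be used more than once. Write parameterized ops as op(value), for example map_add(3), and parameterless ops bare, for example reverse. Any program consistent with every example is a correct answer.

map_neg | drop(3) | map_add(-6)

Check, running the answer program on each example:
  [9, 5, 3, -23, -23, 21, 2, 24] -> [-9, -5, -3, 23, 23, -21, -2, -24] -> [23, 23, -21, -2, -24] -> [17, 17, -27, -8, -30]
  [31, 25, 45, -37, -48, -15, 20] -> [-31, -25, -45, 37, 48, 15, -20] -> [37, 48, 15, -20] -> [31, 42, 9, -26]
  [22, 49, -27, -45, 24, 3] -> [-22, -49, 27, 45, -24, -3] -> [45, -24, -3] -> [39, -30, -9]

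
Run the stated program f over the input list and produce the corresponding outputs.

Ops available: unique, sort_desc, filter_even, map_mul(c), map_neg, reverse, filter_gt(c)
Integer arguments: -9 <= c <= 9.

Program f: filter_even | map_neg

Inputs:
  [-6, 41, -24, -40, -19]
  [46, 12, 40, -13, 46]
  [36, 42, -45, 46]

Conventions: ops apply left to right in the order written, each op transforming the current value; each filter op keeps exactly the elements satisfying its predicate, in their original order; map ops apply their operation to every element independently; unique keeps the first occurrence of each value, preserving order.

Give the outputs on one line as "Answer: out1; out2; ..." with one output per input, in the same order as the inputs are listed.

[6, 24, 40]; [-46, -12, -40, -46]; [-36, -42, -46]

Execution, op by op:
  [-6, 41, -24, -40, -19] -> [-6, -24, -40] -> [6, 24, 40]
  [46, 12, 40, -13, 46] -> [46, 12, 40, 46] -> [-46, -12, -40, -46]
  [36, 42, -45, 46] -> [36, 42, 46] -> [-36, -42, -46]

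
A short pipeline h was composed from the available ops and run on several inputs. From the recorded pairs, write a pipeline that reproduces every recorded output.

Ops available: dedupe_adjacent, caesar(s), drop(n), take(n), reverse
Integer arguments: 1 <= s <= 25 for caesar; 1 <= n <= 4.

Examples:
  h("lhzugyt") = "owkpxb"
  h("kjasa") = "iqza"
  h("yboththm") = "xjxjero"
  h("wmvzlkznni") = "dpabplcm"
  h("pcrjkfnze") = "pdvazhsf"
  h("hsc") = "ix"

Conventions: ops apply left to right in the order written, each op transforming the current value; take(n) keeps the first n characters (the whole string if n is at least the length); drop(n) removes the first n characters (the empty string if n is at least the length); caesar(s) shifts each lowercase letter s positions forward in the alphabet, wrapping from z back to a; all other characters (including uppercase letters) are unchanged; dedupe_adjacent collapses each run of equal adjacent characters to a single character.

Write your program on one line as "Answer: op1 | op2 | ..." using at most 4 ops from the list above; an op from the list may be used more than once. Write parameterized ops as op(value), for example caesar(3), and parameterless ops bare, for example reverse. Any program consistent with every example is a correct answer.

dedupe_adjacent | caesar(16) | reverse | drop(1)

Check, running the answer program on each example:
  "lhzugyt" -> "lhzugyt" -> "bxpkwoj" -> "jowkpxb" -> "owkpxb"
  "kjasa" -> "kjasa" -> "azqiq" -> "qiqza" -> "iqza"
  "yboththm" -> "yboththm" -> "orejxjxc" -> "cxjxjero" -> "xjxjero"
  "wmvzlkznni" -> "wmvzlkzni" -> "mclpbapdy" -> "ydpabplcm" -> "dpabplcm"
  "pcrjkfnze" -> "pcrjkfnze" -> "fshzavdpu" -> "updvazhsf" -> "pdvazhsf"
  "hsc" -> "hsc" -> "xis" -> "six" -> "ix"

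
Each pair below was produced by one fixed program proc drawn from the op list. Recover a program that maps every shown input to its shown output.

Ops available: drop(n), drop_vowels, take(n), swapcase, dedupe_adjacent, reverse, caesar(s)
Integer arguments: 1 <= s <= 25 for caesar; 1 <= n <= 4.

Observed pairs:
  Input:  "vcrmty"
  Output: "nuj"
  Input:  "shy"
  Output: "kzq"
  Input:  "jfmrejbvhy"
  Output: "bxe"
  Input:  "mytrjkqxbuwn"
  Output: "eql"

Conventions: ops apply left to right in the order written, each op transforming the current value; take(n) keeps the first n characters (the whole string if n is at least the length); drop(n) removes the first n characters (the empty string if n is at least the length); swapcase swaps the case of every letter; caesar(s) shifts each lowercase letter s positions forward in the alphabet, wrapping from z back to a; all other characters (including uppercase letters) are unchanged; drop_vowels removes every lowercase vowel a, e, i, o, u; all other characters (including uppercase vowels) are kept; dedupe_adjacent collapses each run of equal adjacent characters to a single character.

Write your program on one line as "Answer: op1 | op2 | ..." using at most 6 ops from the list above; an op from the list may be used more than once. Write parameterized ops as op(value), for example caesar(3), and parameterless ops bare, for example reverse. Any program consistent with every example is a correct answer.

drop_vowels | caesar(22) | take(4) | take(3) | caesar(22)

Check, running the answer program on each example:
  "vcrmty" -> "vcrmty" -> "rynipu" -> "ryni" -> "ryn" -> "nuj"
  "shy" -> "shy" -> "odu" -> "odu" -> "odu" -> "kzq"
  "jfmrejbvhy" -> "jfmrjbvhy" -> "fbinfxrdu" -> "fbin" -> "fbi" -> "bxe"
  "mytrjkqxbuwn" -> "mytrjkqxbwn" -> "iupnfgmtxsj" -> "iupn" -> "iup" -> "eql"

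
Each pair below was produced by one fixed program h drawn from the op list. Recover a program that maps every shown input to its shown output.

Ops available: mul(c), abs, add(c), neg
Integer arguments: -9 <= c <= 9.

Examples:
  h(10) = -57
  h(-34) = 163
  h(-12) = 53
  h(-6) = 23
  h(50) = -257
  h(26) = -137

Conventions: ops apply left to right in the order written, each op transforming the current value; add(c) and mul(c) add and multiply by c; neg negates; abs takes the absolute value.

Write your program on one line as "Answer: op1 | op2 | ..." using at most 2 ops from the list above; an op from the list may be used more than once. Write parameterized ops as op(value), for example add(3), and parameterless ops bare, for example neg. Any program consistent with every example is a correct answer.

mul(-5) | add(-7)

Check, running the answer program on each example:
  10 -> -50 -> -57
  -34 -> 170 -> 163
  -12 -> 60 -> 53
  -6 -> 30 -> 23
  50 -> -250 -> -257
  26 -> -130 -> -137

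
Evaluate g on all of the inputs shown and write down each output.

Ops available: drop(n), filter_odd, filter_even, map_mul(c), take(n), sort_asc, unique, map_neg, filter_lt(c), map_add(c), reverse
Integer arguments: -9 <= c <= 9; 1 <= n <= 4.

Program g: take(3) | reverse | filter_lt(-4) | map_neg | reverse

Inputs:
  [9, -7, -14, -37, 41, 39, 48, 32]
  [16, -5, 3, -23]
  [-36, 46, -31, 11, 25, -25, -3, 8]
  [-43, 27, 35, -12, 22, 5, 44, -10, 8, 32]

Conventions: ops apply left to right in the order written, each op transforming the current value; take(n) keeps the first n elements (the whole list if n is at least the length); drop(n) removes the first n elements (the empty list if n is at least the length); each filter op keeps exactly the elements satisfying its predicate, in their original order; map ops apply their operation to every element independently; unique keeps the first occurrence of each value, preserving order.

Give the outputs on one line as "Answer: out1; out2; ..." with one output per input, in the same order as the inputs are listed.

[7, 14]; [5]; [36, 31]; [43]

Execution, op by op:
  [9, -7, -14, -37, 41, 39, 48, 32] -> [9, -7, -14] -> [-14, -7, 9] -> [-14, -7] -> [14, 7] -> [7, 14]
  [16, -5, 3, -23] -> [16, -5, 3] -> [3, -5, 16] -> [-5] -> [5] -> [5]
  [-36, 46, -31, 11, 25, -25, -3, 8] -> [-36, 46, -31] -> [-31, 46, -36] -> [-31, -36] -> [31, 36] -> [36, 31]
  [-43, 27, 35, -12, 22, 5, 44, -10, 8, 32] -> [-43, 27, 35] -> [35, 27, -43] -> [-43] -> [43] -> [43]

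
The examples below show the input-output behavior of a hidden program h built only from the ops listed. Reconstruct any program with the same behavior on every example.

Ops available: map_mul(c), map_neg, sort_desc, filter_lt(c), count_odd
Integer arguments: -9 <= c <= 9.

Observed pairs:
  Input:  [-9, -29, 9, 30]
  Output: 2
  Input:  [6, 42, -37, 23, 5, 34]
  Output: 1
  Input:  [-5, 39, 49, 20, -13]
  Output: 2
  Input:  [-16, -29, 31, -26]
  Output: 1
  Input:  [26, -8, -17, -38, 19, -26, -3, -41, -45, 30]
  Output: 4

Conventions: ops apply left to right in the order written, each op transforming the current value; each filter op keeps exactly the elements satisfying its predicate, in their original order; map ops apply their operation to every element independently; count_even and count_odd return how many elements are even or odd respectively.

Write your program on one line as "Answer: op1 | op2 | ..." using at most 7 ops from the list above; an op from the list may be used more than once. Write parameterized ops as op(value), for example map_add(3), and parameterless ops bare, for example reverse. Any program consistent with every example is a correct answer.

sort_desc | filter_lt(-1) | map_neg | sort_desc | map_neg | count_odd

Check, running the answer program on each example:
  [-9, -29, 9, 30] -> [30, 9, -9, -29] -> [-9, -29] -> [9, 29] -> [29, 9] -> [-29, -9] -> 2
  [6, 42, -37, 23, 5, 34] -> [42, 34, 23, 6, 5, -37] -> [-37] -> [37] -> [37] -> [-37] -> 1
  [-5, 39, 49, 20, -13] -> [49, 39, 20, -5, -13] -> [-5, -13] -> [5, 13] -> [13, 5] -> [-13, -5] -> 2
  [-16, -29, 31, -26] -> [31, -16, -26, -29] -> [-16, -26, -29] -> [16, 26, 29] -> [29, 26, 16] -> [-29, -26, -16] -> 1
  [26, -8, -17, -38, 19, -26, -3, -41, -45, 30] -> [30, 26, 19, -3, -8, -17, -26, -38, -41, -45] -> [-3, -8, -17, -26, -38, -41, -45] -> [3, 8, 17, 26, 38, 41, 45] -> [45, 41, 38, 26, 17, 8, 3] -> [-45, -41, -38, -26, -17, -8, -3] -> 4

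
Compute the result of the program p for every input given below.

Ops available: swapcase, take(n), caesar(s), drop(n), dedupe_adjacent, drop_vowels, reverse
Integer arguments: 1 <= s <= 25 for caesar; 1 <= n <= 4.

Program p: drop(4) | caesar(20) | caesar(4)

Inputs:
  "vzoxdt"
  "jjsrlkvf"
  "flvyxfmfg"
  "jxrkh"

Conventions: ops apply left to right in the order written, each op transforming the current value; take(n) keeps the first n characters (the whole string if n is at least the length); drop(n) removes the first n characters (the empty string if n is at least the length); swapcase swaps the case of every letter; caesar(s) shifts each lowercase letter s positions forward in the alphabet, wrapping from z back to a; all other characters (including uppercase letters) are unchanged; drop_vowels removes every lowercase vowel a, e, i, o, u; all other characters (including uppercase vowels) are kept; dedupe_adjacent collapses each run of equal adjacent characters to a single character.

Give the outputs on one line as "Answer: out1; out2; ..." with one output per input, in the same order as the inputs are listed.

"br"; "jitd"; "vdkde"; "f"

Execution, op by op:
  "vzoxdt" -> "dt" -> "xn" -> "br"
  "jjsrlkvf" -> "lkvf" -> "fepz" -> "jitd"
  "flvyxfmfg" -> "xfmfg" -> "rzgza" -> "vdkde"
  "jxrkh" -> "h" -> "b" -> "f"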